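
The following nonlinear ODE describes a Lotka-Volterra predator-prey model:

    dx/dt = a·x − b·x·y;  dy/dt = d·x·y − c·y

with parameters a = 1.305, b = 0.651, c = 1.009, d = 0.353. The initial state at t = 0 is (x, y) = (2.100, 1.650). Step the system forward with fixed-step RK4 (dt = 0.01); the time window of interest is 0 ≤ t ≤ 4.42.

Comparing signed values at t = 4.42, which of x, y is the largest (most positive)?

t=0.000: state=(2.100, 1.650)
step 1 (dt=0.01): k1=(0.485, -0.442), k2=(0.488, -0.440), k3=(0.488, -0.440), k4=(0.492, -0.438); state += dt/6·(k1+2k2+2k3+k4)
t=0.010: state=(2.105, 1.646)
t=0.020: state=(2.110, 1.641)
t=0.030: state=(2.115, 1.637)
continuing one RK4 step at a time; state shown every 20 steps (Δt=0.2):
t=0.200: state=(2.211, 1.570)
t=0.400: state=(2.350, 1.507)
t=0.600: state=(2.515, 1.462)
t=0.800: state=(2.704, 1.436)
t=1.000: state=(2.914, 1.431)
t=1.200: state=(3.137, 1.448)
t=1.400: state=(3.364, 1.489)
t=1.600: state=(3.584, 1.555)
t=1.800: state=(3.778, 1.648)
t=2.000: state=(3.927, 1.769)
t=2.200: state=(4.013, 1.914)
t=2.400: state=(4.018, 2.078)
t=2.600: state=(3.935, 2.250)
t=2.800: state=(3.770, 2.415)
t=3.000: state=(3.541, 2.555)
t=3.200: state=(3.272, 2.656)
t=3.400: state=(2.994, 2.708)
t=3.600: state=(2.731, 2.709)
t=3.800: state=(2.498, 2.662)
t=4.000: state=(2.305, 2.577)
t=4.200: state=(2.155, 2.464)
t=4.400: state=(2.046, 2.335)
t=4.420: state=(2.038, 2.322)
compare at T: x=2.038, y=2.322

largest component: y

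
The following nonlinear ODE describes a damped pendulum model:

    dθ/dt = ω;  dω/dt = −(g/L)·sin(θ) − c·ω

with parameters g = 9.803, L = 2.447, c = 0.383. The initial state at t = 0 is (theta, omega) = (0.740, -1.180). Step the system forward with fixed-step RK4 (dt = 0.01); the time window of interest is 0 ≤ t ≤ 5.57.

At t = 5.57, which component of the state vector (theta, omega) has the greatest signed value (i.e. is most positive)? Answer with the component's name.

largest component: omega

t=0.000: state=(0.740, -1.180)
step 1 (dt=0.01): k1=(-1.180, -2.249), k2=(-1.191, -2.228), k3=(-1.191, -2.227), k4=(-1.202, -2.205); state += dt/6·(k1+2k2+2k3+k4)
t=0.010: state=(0.728, -1.202)
t=0.020: state=(0.716, -1.224)
t=0.030: state=(0.704, -1.245)
continuing one RK4 step at a time; state shown every 20 steps (Δt=0.2):
t=0.200: state=(0.465, -1.531)
t=0.400: state=(0.143, -1.649)
t=0.600: state=(-0.177, -1.511)
t=0.800: state=(-0.447, -1.158)
t=1.000: state=(-0.631, -0.671)
t=1.200: state=(-0.712, -0.136)
t=1.400: state=(-0.687, 0.375)
t=1.600: state=(-0.567, 0.804)
t=1.800: state=(-0.375, 1.097)
t=2.000: state=(-0.140, 1.212)
t=2.200: state=(0.098, 1.137)
t=2.400: state=(0.303, 0.896)
t=2.600: state=(0.448, 0.542)
t=2.800: state=(0.517, 0.139)
t=3.000: state=(0.505, -0.252)
t=3.200: state=(0.420, -0.581)
t=3.400: state=(0.280, -0.805)
t=3.600: state=(0.107, -0.894)
t=3.800: state=(-0.068, -0.841)
t=4.000: state=(-0.221, -0.665)
t=4.200: state=(-0.329, -0.403)
t=4.400: state=(-0.379, -0.102)
t=4.600: state=(-0.370, 0.191)
t=4.800: state=(-0.306, 0.436)
t=5.000: state=(-0.201, 0.599)
t=5.200: state=(-0.074, 0.660)
t=5.400: state=(0.056, 0.617)
t=5.570: state=(0.152, 0.508)
compare at T: theta=0.152, omega=0.508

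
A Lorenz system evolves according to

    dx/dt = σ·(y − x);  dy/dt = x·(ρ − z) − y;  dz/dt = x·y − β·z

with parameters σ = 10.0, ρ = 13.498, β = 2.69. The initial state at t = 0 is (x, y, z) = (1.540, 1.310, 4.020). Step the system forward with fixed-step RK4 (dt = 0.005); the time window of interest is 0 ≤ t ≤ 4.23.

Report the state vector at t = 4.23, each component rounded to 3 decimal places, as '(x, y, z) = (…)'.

(x, y, z) = (6.950, 6.929, 13.604)

t=0.000: state=(1.540, 1.310, 4.020)
step 1 (dt=0.005): k1=(-2.300, 13.286, -8.796), k2=(-1.910, 13.232, -8.694), k3=(-1.921, 13.241, -8.693), k4=(-1.542, 13.195, -8.591); state += dt/6·(k1+2k2+2k3+k4)
t=0.005: state=(1.530, 1.376, 3.977)
t=0.010: state=(1.525, 1.442, 3.934)
t=0.015: state=(1.522, 1.508, 3.893)
continuing one RK4 step at a time; state shown every 40 steps (Δt=0.2):
t=0.200: state=(3.144, 4.845, 3.404)
t=0.400: state=(8.393, 11.340, 9.979)
t=0.600: state=(8.051, 4.561, 18.950)
t=0.800: state=(2.451, 1.144, 12.612)
t=1.000: state=(1.775, 2.095, 7.798)
t=1.200: state=(3.434, 4.855, 5.918)
t=1.400: state=(7.494, 9.719, 10.145)
t=1.600: state=(8.044, 5.925, 17.424)
t=1.800: state=(3.667, 2.356, 13.193)
t=2.000: state=(2.966, 3.368, 8.967)
t=2.200: state=(4.914, 6.425, 8.207)
t=2.400: state=(7.923, 8.733, 13.274)
t=2.600: state=(6.411, 4.643, 15.657)
t=2.800: state=(3.893, 3.401, 11.864)
t=3.000: state=(4.254, 5.006, 9.414)
t=3.200: state=(6.427, 7.599, 10.939)
t=3.400: state=(7.273, 6.669, 14.780)
t=3.600: state=(5.172, 4.211, 13.586)
t=3.800: state=(4.397, 4.574, 10.905)
t=4.000: state=(5.565, 6.427, 10.606)
t=4.200: state=(6.923, 7.123, 13.222)
t=4.230: state=(6.950, 6.929, 13.604)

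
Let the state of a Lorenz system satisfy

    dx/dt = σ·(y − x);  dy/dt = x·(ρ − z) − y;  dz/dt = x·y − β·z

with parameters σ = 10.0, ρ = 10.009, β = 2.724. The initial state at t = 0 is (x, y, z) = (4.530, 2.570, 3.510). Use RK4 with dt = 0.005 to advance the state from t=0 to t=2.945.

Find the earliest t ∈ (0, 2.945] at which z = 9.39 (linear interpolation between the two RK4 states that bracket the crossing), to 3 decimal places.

t=0.000: state=(4.530, 2.570, 3.510)
step 1 (dt=0.005): k1=(-19.600, 26.870, 2.081), k2=(-18.438, 26.462, 2.242), k3=(-18.478, 26.480, 2.244), k4=(-17.352, 26.088, 2.400); state += dt/6·(k1+2k2+2k3+k4)
t=0.005: state=(4.438, 2.702, 3.521)
t=0.010: state=(4.356, 2.831, 3.534)
t=0.015: state=(4.285, 2.956, 3.548)
continuing one RK4 step at a time; state shown every 20 steps (Δt=0.1):
t=0.100: state=(4.141, 4.793, 4.032)
t=0.200: state=(5.264, 6.690, 5.457)
t=0.300: state=(6.680, 7.911, 8.085)
t=0.340: state=(7.102, 7.950, 9.334)
next step: t=0.345: state=(7.142, 7.932, 9.488) — z has crossed 9.39
linear interpolation between t=0.340 (9.33365) and t=0.345 (9.48827) → t≈0.342

t = 0.342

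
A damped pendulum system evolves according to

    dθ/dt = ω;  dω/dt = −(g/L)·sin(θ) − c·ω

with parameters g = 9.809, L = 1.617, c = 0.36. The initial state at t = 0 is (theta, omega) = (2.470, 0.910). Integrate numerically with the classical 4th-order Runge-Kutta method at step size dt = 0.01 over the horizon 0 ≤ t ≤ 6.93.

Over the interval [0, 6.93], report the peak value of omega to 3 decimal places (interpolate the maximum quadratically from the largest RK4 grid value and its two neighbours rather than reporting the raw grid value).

max omega = 3.219

t=0.000: state=(2.470, 0.910)
step 1 (dt=0.01): k1=(0.910, -4.102), k2=(0.889, -4.073), k3=(0.890, -4.074), k4=(0.869, -4.045); state += dt/6·(k1+2k2+2k3+k4)
t=0.010: state=(2.479, 0.869)
t=0.020: state=(2.487, 0.829)
t=0.030: state=(2.495, 0.789)
continuing one RK4 step at a time; state shown every 25 steps (Δt=0.25):
t=0.250: state=(2.581, 0.017)
t=0.500: state=(2.485, -0.793)
t=0.750: state=(2.172, -1.756)
t=1.000: state=(1.586, -2.958)
t=1.250: state=(0.704, -3.991)
t=1.500: state=(-0.313, -3.904)
t=1.750: state=(-1.142, -2.595)
t=2.000: state=(-1.585, -0.954)
t=2.250: state=(-1.630, 0.575)
t=2.500: state=(-1.309, 1.965)
t=2.750: state=(-0.675, 3.003)
t=3.000: state=(0.115, 3.130)
t=3.250: state=(0.799, 2.201)
t=3.500: state=(1.176, 0.783)
t=3.750: state=(1.191, -0.643)
t=4.000: state=(0.873, -1.843)
t=4.250: state=(0.315, -2.497)
t=4.500: state=(-0.301, -2.278)
t=4.750: state=(-0.762, -1.324)
t=5.000: state=(-0.941, -0.095)
t=5.250: state=(-0.817, 1.050)
t=5.500: state=(-0.447, 1.827)
t=5.750: state=(0.042, 1.957)
t=6.000: state=(0.474, 1.401)
t=6.250: state=(0.709, 0.448)
t=6.500: state=(0.694, -0.549)
t=6.750: state=(0.454, -1.305)
t=6.930: state=(0.192, -1.561)
largest grid value and its neighbours: omega(2.890)=3.21704, omega(2.900)=3.21868, omega(2.910)=3.21840
parabola through these three points peaks at t≈2.904 with omega≈3.21880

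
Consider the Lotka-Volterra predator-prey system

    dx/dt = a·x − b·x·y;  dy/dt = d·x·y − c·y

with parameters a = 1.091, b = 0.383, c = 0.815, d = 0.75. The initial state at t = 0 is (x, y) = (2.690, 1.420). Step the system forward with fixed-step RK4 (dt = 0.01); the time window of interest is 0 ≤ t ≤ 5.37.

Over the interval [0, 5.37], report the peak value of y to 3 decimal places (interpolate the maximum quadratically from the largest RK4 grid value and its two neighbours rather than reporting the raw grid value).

max y = 7.291

t=0.000: state=(2.690, 1.420)
step 1 (dt=0.01): k1=(1.472, 1.708), k2=(1.467, 1.726), k3=(1.467, 1.726), k4=(1.462, 1.744); state += dt/6·(k1+2k2+2k3+k4)
t=0.010: state=(2.705, 1.437)
t=0.020: state=(2.719, 1.455)
t=0.030: state=(2.734, 1.473)
continuing one RK4 step at a time; state shown every 20 steps (Δt=0.2):
t=0.200: state=(2.956, 1.844)
t=0.400: state=(3.121, 2.475)
t=0.600: state=(3.109, 3.365)
t=0.800: state=(2.866, 4.488)
t=1.000: state=(2.414, 5.678)
t=1.200: state=(1.868, 6.653)
t=1.400: state=(1.363, 7.194)
t=1.600: state=(0.972, 7.270)
t=1.800: state=(0.699, 6.992)
t=2.000: state=(0.518, 6.501)
t=2.200: state=(0.400, 5.913)
t=2.400: state=(0.324, 5.302)
t=2.600: state=(0.275, 4.710)
t=2.800: state=(0.243, 4.160)
t=3.000: state=(0.224, 3.660)
t=3.200: state=(0.215, 3.213)
t=3.400: state=(0.212, 2.818)
t=3.600: state=(0.215, 2.472)
t=3.800: state=(0.224, 2.171)
t=4.000: state=(0.239, 1.909)
t=4.200: state=(0.259, 1.684)
t=4.400: state=(0.285, 1.490)
t=4.600: state=(0.318, 1.324)
t=4.800: state=(0.360, 1.184)
t=5.000: state=(0.411, 1.065)
t=5.200: state=(0.473, 0.967)
t=5.370: state=(0.536, 0.898)
largest grid value and its neighbours: y(1.520)=7.29009, y(1.530)=7.29103, y(1.540)=7.29095
parabola through these three points peaks at t≈1.534 with y≈7.29112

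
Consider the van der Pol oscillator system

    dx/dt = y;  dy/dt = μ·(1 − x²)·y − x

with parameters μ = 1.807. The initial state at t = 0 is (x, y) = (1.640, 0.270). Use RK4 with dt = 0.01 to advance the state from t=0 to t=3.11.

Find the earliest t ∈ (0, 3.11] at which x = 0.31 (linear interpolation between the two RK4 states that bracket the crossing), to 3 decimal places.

t=0.000: state=(1.640, 0.270)
step 1 (dt=0.01): k1=(0.270, -2.464), k2=(0.258, -2.430), k3=(0.258, -2.430), k4=(0.246, -2.396); state += dt/6·(k1+2k2+2k3+k4)
t=0.010: state=(1.643, 0.246)
t=0.020: state=(1.645, 0.222)
t=0.030: state=(1.647, 0.199)
continuing one RK4 step at a time; state shown every 20 steps (Δt=0.2):
t=0.200: state=(1.653, -0.101)
t=0.400: state=(1.611, -0.301)
t=0.600: state=(1.538, -0.421)
t=0.800: state=(1.444, -0.513)
t=1.000: state=(1.333, -0.604)
t=1.200: state=(1.202, -0.713)
t=1.400: state=(1.045, -0.864)
t=1.600: state=(0.851, -1.089)
t=1.800: state=(0.600, -1.447)
t=1.970: state=(0.316, -1.928)
next step: t=1.980: state=(0.297, -1.963) — x has crossed 0.31
linear interpolation between t=1.970 (0.31637) and t=1.980 (0.29692) → t≈1.973

t = 1.973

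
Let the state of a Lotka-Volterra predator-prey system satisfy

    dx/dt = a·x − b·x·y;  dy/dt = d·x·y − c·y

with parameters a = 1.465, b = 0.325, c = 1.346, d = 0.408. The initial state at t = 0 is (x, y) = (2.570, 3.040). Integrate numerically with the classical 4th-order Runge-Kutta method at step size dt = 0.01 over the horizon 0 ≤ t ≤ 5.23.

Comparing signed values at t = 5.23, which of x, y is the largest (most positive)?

largest component: x

t=0.000: state=(2.570, 3.040)
step 1 (dt=0.01): k1=(1.226, -0.904), k2=(1.233, -0.895), k3=(1.233, -0.895), k4=(1.239, -0.886); state += dt/6·(k1+2k2+2k3+k4)
t=0.010: state=(2.582, 3.031)
t=0.020: state=(2.595, 3.022)
t=0.030: state=(2.607, 3.014)
continuing one RK4 step at a time; state shown every 20 steps (Δt=0.2):
t=0.200: state=(2.842, 2.895)
t=0.400: state=(3.164, 2.825)
t=0.600: state=(3.530, 2.836)
t=0.800: state=(3.925, 2.936)
t=1.000: state=(4.321, 3.141)
t=1.200: state=(4.676, 3.465)
t=1.400: state=(4.934, 3.922)
t=1.600: state=(5.032, 4.505)
t=1.800: state=(4.926, 5.174)
t=2.000: state=(4.614, 5.842)
t=2.200: state=(4.153, 6.387)
t=2.400: state=(3.632, 6.704)
t=2.600: state=(3.140, 6.749)
t=2.800: state=(2.729, 6.547)
t=3.000: state=(2.418, 6.166)
t=3.200: state=(2.204, 5.685)
t=3.400: state=(2.076, 5.169)
t=3.600: state=(2.022, 4.666)
t=3.800: state=(2.032, 4.204)
t=4.000: state=(2.101, 3.800)
t=4.200: state=(2.225, 3.463)
t=4.400: state=(2.403, 3.194)
t=4.600: state=(2.635, 2.996)
t=4.800: state=(2.920, 2.870)
t=5.000: state=(3.255, 2.820)
t=5.200: state=(3.630, 2.852)
t=5.230: state=(3.689, 2.865)
compare at T: x=3.689, y=2.865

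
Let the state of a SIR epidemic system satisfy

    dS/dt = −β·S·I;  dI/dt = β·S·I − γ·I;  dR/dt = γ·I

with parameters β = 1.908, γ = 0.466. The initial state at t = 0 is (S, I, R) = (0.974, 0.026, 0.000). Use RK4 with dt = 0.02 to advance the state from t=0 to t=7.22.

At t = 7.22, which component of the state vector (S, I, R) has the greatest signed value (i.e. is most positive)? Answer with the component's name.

largest component: R

t=0.000: state=(0.974, 0.026, 0.000)
step 1 (dt=0.02): k1=(-0.048, 0.036, 0.012), k2=(-0.049, 0.037, 0.012), k3=(-0.049, 0.037, 0.012), k4=(-0.050, 0.037, 0.012); state += dt/6·(k1+2k2+2k3+k4)
t=0.020: state=(0.973, 0.027, 0.000)
t=0.040: state=(0.972, 0.027, 0.000)
t=0.060: state=(0.971, 0.028, 0.001)
continuing one RK4 step at a time; state shown every 25 steps (Δt=0.5):
t=0.500: state=(0.940, 0.051, 0.009)
t=1.000: state=(0.877, 0.097, 0.026)
t=1.500: state=(0.774, 0.170, 0.056)
t=2.000: state=(0.630, 0.264, 0.106)
t=2.500: state=(0.469, 0.353, 0.179)
t=3.000: state=(0.325, 0.407, 0.268)
t=3.500: state=(0.219, 0.417, 0.365)
t=4.000: state=(0.149, 0.392, 0.459)
t=4.500: state=(0.104, 0.350, 0.546)
t=5.000: state=(0.076, 0.302, 0.622)
t=5.500: state=(0.059, 0.255, 0.687)
t=6.000: state=(0.047, 0.212, 0.741)
t=6.500: state=(0.039, 0.175, 0.786)
t=7.000: state=(0.034, 0.144, 0.823)
t=7.220: state=(0.032, 0.131, 0.837)
compare at T: S=0.032, I=0.131, R=0.837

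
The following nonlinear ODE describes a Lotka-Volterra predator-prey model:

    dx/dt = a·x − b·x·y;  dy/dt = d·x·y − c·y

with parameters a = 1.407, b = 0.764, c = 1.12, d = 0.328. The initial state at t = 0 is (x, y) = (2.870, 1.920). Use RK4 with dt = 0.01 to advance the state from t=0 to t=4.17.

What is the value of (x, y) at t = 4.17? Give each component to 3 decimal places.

t=0.000: state=(2.870, 1.920)
step 1 (dt=0.01): k1=(-0.172, -0.343), k2=(-0.168, -0.343), k3=(-0.168, -0.343), k4=(-0.164, -0.343); state += dt/6·(k1+2k2+2k3+k4)
t=0.010: state=(2.868, 1.917)
t=0.020: state=(2.867, 1.913)
t=0.030: state=(2.865, 1.910)
continuing one RK4 step at a time; state shown every 20 steps (Δt=0.2):
t=0.200: state=(2.851, 1.851)
t=0.400: state=(2.861, 1.784)
t=0.600: state=(2.900, 1.723)
t=0.800: state=(2.966, 1.669)
t=1.000: state=(3.056, 1.625)
t=1.200: state=(3.167, 1.593)
t=1.400: state=(3.295, 1.574)
t=1.600: state=(3.435, 1.569)
t=1.800: state=(3.579, 1.578)
t=2.000: state=(3.720, 1.603)
t=2.200: state=(3.848, 1.642)
t=2.400: state=(3.951, 1.696)
t=2.600: state=(4.021, 1.761)
t=2.800: state=(4.048, 1.834)
t=3.000: state=(4.029, 1.911)
t=3.200: state=(3.964, 1.986)
t=3.400: state=(3.857, 2.052)
t=3.600: state=(3.719, 2.103)
t=3.800: state=(3.564, 2.135)
t=4.000: state=(3.404, 2.145)
t=4.170: state=(3.274, 2.136)

(x, y) = (3.274, 2.136)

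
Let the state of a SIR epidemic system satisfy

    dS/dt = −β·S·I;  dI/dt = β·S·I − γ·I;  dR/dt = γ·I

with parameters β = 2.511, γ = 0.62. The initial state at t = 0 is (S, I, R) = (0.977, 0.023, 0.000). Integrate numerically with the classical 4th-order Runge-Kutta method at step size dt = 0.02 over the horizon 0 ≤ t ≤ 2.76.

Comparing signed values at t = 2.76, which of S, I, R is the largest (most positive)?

largest component: I

t=0.000: state=(0.977, 0.023, 0.000)
step 1 (dt=0.02): k1=(-0.056, 0.042, 0.014), k2=(-0.057, 0.043, 0.015), k3=(-0.057, 0.043, 0.015), k4=(-0.058, 0.044, 0.015); state += dt/6·(k1+2k2+2k3+k4)
t=0.020: state=(0.976, 0.024, 0.000)
t=0.040: state=(0.975, 0.025, 0.001)
t=0.060: state=(0.973, 0.026, 0.001)
continuing one RK4 step at a time; state shown every 5 steps (Δt=0.1):
t=0.100: state=(0.971, 0.028, 0.002)
t=0.200: state=(0.963, 0.033, 0.003)
t=0.300: state=(0.955, 0.040, 0.006)
t=0.400: state=(0.944, 0.047, 0.008)
t=0.500: state=(0.932, 0.056, 0.012)
t=0.600: state=(0.918, 0.067, 0.015)
t=0.700: state=(0.902, 0.079, 0.020)
t=0.800: state=(0.882, 0.092, 0.025)
t=0.900: state=(0.860, 0.108, 0.031)
t=1.000: state=(0.836, 0.126, 0.039)
t=1.100: state=(0.808, 0.145, 0.047)
t=1.200: state=(0.777, 0.167, 0.057)
t=1.300: state=(0.743, 0.190, 0.068)
t=1.400: state=(0.706, 0.214, 0.080)
t=1.500: state=(0.667, 0.239, 0.094)
t=1.600: state=(0.626, 0.264, 0.110)
t=1.700: state=(0.584, 0.289, 0.127)
t=1.800: state=(0.542, 0.313, 0.146)
t=1.900: state=(0.499, 0.335, 0.166)
t=2.000: state=(0.458, 0.355, 0.187)
t=2.100: state=(0.418, 0.372, 0.210)
t=2.200: state=(0.380, 0.387, 0.233)
t=2.300: state=(0.344, 0.398, 0.258)
t=2.400: state=(0.311, 0.406, 0.282)
t=2.500: state=(0.281, 0.411, 0.308)
t=2.600: state=(0.253, 0.413, 0.333)
t=2.700: state=(0.228, 0.413, 0.359)
t=2.760: state=(0.214, 0.411, 0.374)
compare at T: S=0.214, I=0.411, R=0.374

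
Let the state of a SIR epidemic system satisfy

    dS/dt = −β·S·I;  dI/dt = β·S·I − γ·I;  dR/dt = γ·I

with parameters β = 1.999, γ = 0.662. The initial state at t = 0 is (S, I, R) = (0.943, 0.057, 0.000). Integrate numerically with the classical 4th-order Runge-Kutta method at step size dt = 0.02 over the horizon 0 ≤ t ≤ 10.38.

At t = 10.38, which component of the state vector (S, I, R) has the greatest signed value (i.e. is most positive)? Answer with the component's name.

t=0.000: state=(0.943, 0.057, 0.000)
step 1 (dt=0.02): k1=(-0.107, 0.070, 0.038), k2=(-0.109, 0.070, 0.038), k3=(-0.109, 0.070, 0.038), k4=(-0.110, 0.071, 0.039); state += dt/6·(k1+2k2+2k3+k4)
t=0.020: state=(0.941, 0.058, 0.001)
t=0.040: state=(0.939, 0.060, 0.002)
t=0.060: state=(0.936, 0.061, 0.002)
continuing one RK4 step at a time; state shown every 25 steps (Δt=0.5):
t=0.500: state=(0.873, 0.102, 0.026)
t=1.000: state=(0.764, 0.166, 0.070)
t=1.500: state=(0.624, 0.239, 0.137)
t=2.000: state=(0.476, 0.298, 0.226)
t=2.500: state=(0.348, 0.322, 0.330)
t=3.000: state=(0.253, 0.311, 0.435)
t=3.500: state=(0.188, 0.278, 0.533)
t=4.000: state=(0.146, 0.236, 0.619)
t=4.500: state=(0.118, 0.193, 0.689)
t=5.000: state=(0.099, 0.154, 0.747)
t=5.500: state=(0.086, 0.122, 0.792)
t=6.000: state=(0.077, 0.095, 0.828)
t=6.500: state=(0.071, 0.073, 0.856)
t=7.000: state=(0.067, 0.056, 0.877)
t=7.500: state=(0.064, 0.043, 0.893)
t=8.000: state=(0.061, 0.033, 0.906)
t=8.500: state=(0.059, 0.025, 0.915)
t=9.000: state=(0.058, 0.019, 0.923)
t=9.500: state=(0.057, 0.015, 0.928)
t=10.000: state=(0.056, 0.011, 0.932)
t=10.380: state=(0.056, 0.009, 0.935)
compare at T: S=0.056, I=0.009, R=0.935

largest component: R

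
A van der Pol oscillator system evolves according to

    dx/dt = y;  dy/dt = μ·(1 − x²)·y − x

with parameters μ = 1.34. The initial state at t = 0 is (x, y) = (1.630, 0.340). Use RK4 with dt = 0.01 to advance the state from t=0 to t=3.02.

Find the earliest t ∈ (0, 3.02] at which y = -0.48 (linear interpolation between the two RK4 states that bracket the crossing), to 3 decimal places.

t=0.000: state=(1.630, 0.340)
step 1 (dt=0.01): k1=(0.340, -2.385), k2=(0.328, -2.363), k3=(0.328, -2.363), k4=(0.316, -2.340); state += dt/6·(k1+2k2+2k3+k4)
t=0.010: state=(1.633, 0.316)
t=0.020: state=(1.636, 0.293)
t=0.030: state=(1.639, 0.270)
continuing one RK4 step at a time; state shown every 10 steps (Δt=0.1):
t=0.100: state=(1.653, 0.124)
t=0.200: state=(1.656, -0.050)
t=0.300: state=(1.644, -0.187)
t=0.400: state=(1.620, -0.296)
t=0.500: state=(1.586, -0.384)
t=0.600: state=(1.543, -0.459)
t=0.630: state=(1.529, -0.479)
next step: t=0.640: state=(1.524, -0.486) — y has crossed -0.48
linear interpolation between t=0.630 (-0.47937) and t=0.640 (-0.48602) → t≈0.631

t = 0.631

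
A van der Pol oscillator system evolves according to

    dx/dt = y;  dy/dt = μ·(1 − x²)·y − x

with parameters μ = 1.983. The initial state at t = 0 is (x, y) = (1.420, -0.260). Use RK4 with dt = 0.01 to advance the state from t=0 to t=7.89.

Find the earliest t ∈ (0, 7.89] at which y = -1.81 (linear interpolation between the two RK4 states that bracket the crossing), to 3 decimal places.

t = 1.289

t=0.000: state=(1.420, -0.260)
step 1 (dt=0.01): k1=(-0.260, -0.896), k2=(-0.264, -0.888), k3=(-0.264, -0.888), k4=(-0.269, -0.879); state += dt/6·(k1+2k2+2k3+k4)
t=0.010: state=(1.417, -0.269)
t=0.020: state=(1.415, -0.278)
t=0.030: state=(1.412, -0.286)
continuing one RK4 step at a time; state shown every 50 steps (Δt=0.5):
t=0.500: state=(1.199, -0.607)
t=1.000: state=(0.788, -1.113)
t=1.280: state=(0.395, -1.780)
next step: t=1.290: state=(0.377, -1.814) — y has crossed -1.81
linear interpolation between t=1.280 (-1.78018) and t=1.290 (-1.81438) → t≈1.289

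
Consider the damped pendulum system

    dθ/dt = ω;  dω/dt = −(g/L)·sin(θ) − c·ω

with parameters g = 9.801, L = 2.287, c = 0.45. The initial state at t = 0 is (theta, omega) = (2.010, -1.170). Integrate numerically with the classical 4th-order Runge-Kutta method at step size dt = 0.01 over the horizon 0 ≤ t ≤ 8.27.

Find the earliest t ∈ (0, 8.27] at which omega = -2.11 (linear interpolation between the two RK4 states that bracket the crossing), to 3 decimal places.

t=0.000: state=(2.010, -1.170)
step 1 (dt=0.01): k1=(-1.170, -3.352), k2=(-1.187, -3.355), k3=(-1.187, -3.355), k4=(-1.204, -3.359); state += dt/6·(k1+2k2+2k3+k4)
t=0.010: state=(1.998, -1.204)
t=0.020: state=(1.986, -1.237)
t=0.030: state=(1.973, -1.271)
t=0.270: state=(1.570, -2.087)
next step: t=0.280: state=(1.549, -2.120) — omega has crossed -2.11
linear interpolation between t=0.270 (-2.08699) and t=0.280 (-2.12038) → t≈0.277

t = 0.277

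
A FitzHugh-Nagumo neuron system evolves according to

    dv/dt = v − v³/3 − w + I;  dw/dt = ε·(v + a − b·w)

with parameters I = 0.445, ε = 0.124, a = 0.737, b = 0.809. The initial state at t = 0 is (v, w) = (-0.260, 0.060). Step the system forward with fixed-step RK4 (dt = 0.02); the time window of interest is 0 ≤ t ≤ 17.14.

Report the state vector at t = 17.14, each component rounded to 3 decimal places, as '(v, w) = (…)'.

(v, w) = (-1.670, 0.248)

t=0.000: state=(-0.260, 0.060)
step 1 (dt=0.02): k1=(0.131, 0.053), k2=(0.132, 0.053), k3=(0.132, 0.053), k4=(0.132, 0.053); state += dt/6·(k1+2k2+2k3+k4)
t=0.020: state=(-0.257, 0.061)
t=0.040: state=(-0.255, 0.062)
t=0.060: state=(-0.252, 0.063)
continuing one RK4 step at a time; state shown every 50 steps (Δt=1):
t=1.000: state=(-0.081, 0.120)
t=2.000: state=(0.280, 0.205)
t=3.000: state=(0.958, 0.343)
t=4.000: state=(1.509, 0.549)
t=5.000: state=(1.576, 0.769)
t=6.000: state=(1.482, 0.963)
t=7.000: state=(1.347, 1.125)
t=8.000: state=(1.185, 1.254)
t=9.000: state=(0.980, 1.350)
t=10.000: state=(0.680, 1.407)
t=11.000: state=(0.104, 1.410)
t=12.000: state=(-1.190, 1.304)
t=13.000: state=(-1.940, 1.067)
t=14.000: state=(-1.924, 0.822)
t=15.000: state=(-1.844, 0.608)
t=16.000: state=(-1.762, 0.425)
t=17.000: state=(-1.681, 0.268)
t=17.140: state=(-1.670, 0.248)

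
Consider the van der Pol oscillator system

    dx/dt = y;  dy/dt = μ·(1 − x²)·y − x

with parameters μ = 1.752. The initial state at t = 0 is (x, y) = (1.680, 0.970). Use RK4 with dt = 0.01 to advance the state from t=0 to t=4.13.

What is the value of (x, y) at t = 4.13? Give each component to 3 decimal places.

t=0.000: state=(1.680, 0.970)
step 1 (dt=0.01): k1=(0.970, -4.777), k2=(0.946, -4.733), k3=(0.946, -4.733), k4=(0.923, -4.687); state += dt/6·(k1+2k2+2k3+k4)
t=0.010: state=(1.689, 0.923)
t=0.020: state=(1.698, 0.876)
t=0.030: state=(1.707, 0.831)
continuing one RK4 step at a time; state shown every 20 steps (Δt=0.2):
t=0.200: state=(1.792, 0.224)
t=0.400: state=(1.795, -0.147)
t=0.600: state=(1.746, -0.320)
t=0.800: state=(1.672, -0.413)
t=1.000: state=(1.583, -0.480)
t=1.200: state=(1.481, -0.545)
t=1.400: state=(1.364, -0.621)
t=1.600: state=(1.231, -0.720)
t=1.800: state=(1.074, -0.860)
t=2.000: state=(0.882, -1.070)
t=2.200: state=(0.637, -1.403)
t=2.400: state=(0.307, -1.943)
t=2.600: state=(-0.159, -2.758)
t=2.800: state=(-0.793, -3.487)
t=3.000: state=(-1.462, -2.898)
t=3.200: state=(-1.877, -1.250)
t=3.400: state=(-2.009, -0.215)
t=3.600: state=(-2.006, 0.173)
t=3.800: state=(-1.956, 0.311)
t=4.000: state=(-1.887, 0.371)
t=4.130: state=(-1.837, 0.397)

(x, y) = (-1.837, 0.397)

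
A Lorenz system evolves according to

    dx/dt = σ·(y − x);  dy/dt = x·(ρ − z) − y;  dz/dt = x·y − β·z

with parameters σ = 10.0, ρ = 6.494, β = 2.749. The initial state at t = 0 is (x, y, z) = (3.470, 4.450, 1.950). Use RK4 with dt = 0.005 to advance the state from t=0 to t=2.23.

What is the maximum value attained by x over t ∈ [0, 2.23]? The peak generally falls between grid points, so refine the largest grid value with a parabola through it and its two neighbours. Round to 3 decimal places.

max x = 5.772

t=0.000: state=(3.470, 4.450, 1.950)
step 1 (dt=0.005): k1=(9.800, 11.318, 10.081), k2=(9.838, 11.313, 10.220), k3=(9.837, 11.312, 10.219), k4=(9.874, 11.305, 10.358); state += dt/6·(k1+2k2+2k3+k4)
t=0.005: state=(3.519, 4.507, 2.001)
t=0.010: state=(3.569, 4.563, 2.054)
t=0.015: state=(3.619, 4.619, 2.107)
continuing one RK4 step at a time; state shown every 20 steps (Δt=0.1):
t=0.100: state=(4.490, 5.508, 3.246)
t=0.200: state=(5.387, 6.092, 5.030)
t=0.300: state=(5.771, 5.794, 6.789)
t=0.400: state=(5.430, 4.770, 7.775)
t=0.500: state=(4.597, 3.674, 7.745)
t=0.600: state=(3.725, 2.950, 7.064)
t=0.700: state=(3.098, 2.625, 6.179)
t=0.800: state=(2.771, 2.580, 5.350)
t=0.900: state=(2.694, 2.721, 4.690)
t=1.000: state=(2.806, 2.996, 4.247)
t=1.100: state=(3.060, 3.371, 4.043)
t=1.200: state=(3.415, 3.804, 4.090)
t=1.300: state=(3.818, 4.224, 4.385)
t=1.400: state=(4.198, 4.535, 4.879)
t=1.500: state=(4.465, 4.649, 5.461)
t=1.600: state=(4.549, 4.533, 5.971)
t=1.700: state=(4.441, 4.252, 6.269)
t=1.800: state=(4.201, 3.924, 6.304)
t=1.900: state=(3.921, 3.653, 6.128)
t=2.000: state=(3.685, 3.489, 5.835)
t=2.100: state=(3.537, 3.438, 5.519)
t=2.200: state=(3.487, 3.483, 5.251)
t=2.230: state=(3.490, 3.512, 5.186)
largest grid value and its neighbours: x(0.300)=5.77139, x(0.305)=5.77153, x(0.310)=5.76975
parabola through these three points peaks at t≈0.303 with x≈5.77171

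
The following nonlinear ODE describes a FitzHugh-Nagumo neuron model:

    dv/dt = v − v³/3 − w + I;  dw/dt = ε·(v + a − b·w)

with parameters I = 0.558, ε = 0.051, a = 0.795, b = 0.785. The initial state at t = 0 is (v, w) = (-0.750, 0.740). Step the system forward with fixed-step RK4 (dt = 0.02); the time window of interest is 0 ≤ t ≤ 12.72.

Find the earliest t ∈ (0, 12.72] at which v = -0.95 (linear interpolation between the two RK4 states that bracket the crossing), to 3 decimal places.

t=0.000: state=(-0.750, 0.740)
step 1 (dt=0.02): k1=(-0.791, -0.027), k2=(-0.795, -0.028), k3=(-0.795, -0.028), k4=(-0.798, -0.028); state += dt/6·(k1+2k2+2k3+k4)
t=0.020: state=(-0.766, 0.739)
t=0.040: state=(-0.782, 0.739)
t=0.060: state=(-0.798, 0.738)
t=0.240: state=(-0.947, 0.732)
next step: t=0.260: state=(-0.964, 0.732) — v has crossed -0.95
linear interpolation between t=0.240 (-0.94684) and t=0.260 (-0.96361) → t≈0.244

t = 0.244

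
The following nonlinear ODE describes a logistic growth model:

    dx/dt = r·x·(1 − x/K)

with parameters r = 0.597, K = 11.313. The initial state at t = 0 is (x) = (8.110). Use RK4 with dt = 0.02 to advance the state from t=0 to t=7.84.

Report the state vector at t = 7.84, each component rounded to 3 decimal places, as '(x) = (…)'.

(x) = (11.272)

t=0.000: state=(8.110)
step 1 (dt=0.02): k1=(1.371), k2=(1.367), k3=(1.367), k4=(1.364); state += dt/6·(k1+2k2+2k3+k4)
t=0.020: state=(8.137)
t=0.040: state=(8.165)
t=0.060: state=(8.192)
continuing one RK4 step at a time; state shown every 25 steps (Δt=0.5):
t=0.500: state=(8.749)
t=1.000: state=(9.293)
t=1.500: state=(9.742)
t=2.000: state=(10.104)
t=2.500: state=(10.390)
t=3.000: state=(10.614)
t=3.500: state=(10.786)
t=4.000: state=(10.917)
t=4.500: state=(11.017)
t=5.000: state=(11.092)
t=5.500: state=(11.148)
t=6.000: state=(11.190)
t=6.500: state=(11.222)
t=7.000: state=(11.245)
t=7.500: state=(11.262)
t=7.840: state=(11.272)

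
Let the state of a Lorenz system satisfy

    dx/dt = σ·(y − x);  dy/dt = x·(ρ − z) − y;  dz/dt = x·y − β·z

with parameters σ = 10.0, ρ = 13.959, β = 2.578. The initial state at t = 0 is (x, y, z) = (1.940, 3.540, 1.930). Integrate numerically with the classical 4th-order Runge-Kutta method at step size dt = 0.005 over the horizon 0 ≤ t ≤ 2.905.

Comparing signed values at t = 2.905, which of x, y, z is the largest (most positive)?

largest component: z

t=0.000: state=(1.940, 3.540, 1.930)
step 1 (dt=0.005): k1=(16.000, 19.796, 1.892), k2=(16.095, 20.219, 2.119), k3=(16.103, 20.219, 2.121), k4=(16.206, 20.642, 2.354); state += dt/6·(k1+2k2+2k3+k4)
t=0.005: state=(2.021, 3.641, 1.941)
t=0.010: state=(2.102, 3.746, 1.954)
t=0.015: state=(2.185, 3.856, 1.969)
continuing one RK4 step at a time; state shown every 20 steps (Δt=0.1):
t=0.100: state=(3.908, 6.389, 2.776)
t=0.200: state=(7.020, 10.672, 6.346)
t=0.300: state=(10.370, 12.610, 14.507)
t=0.400: state=(10.007, 6.962, 20.758)
t=0.500: state=(5.808, 1.473, 18.791)
t=0.600: state=(2.461, 0.196, 14.750)
t=0.700: state=(1.043, 0.290, 11.427)
t=0.800: state=(0.660, 0.549, 8.859)
t=0.900: state=(0.707, 0.884, 6.887)
t=1.000: state=(1.004, 1.430, 5.408)
t=1.100: state=(1.601, 2.404, 4.397)
t=1.200: state=(2.699, 4.147, 4.016)
t=1.300: state=(4.613, 7.034, 4.913)
t=1.400: state=(7.463, 10.551, 8.614)
t=1.500: state=(9.902, 11.056, 15.524)
t=1.600: state=(8.974, 6.141, 19.560)
t=1.700: state=(5.509, 2.102, 17.592)
t=1.800: state=(2.890, 1.117, 14.113)
t=1.900: state=(1.805, 1.287, 11.132)
t=2.000: state=(1.654, 1.807, 8.828)
t=2.100: state=(2.049, 2.681, 7.181)
t=2.200: state=(2.947, 4.140, 6.296)
t=2.300: state=(4.494, 6.412, 6.602)
t=2.400: state=(6.719, 9.130, 9.029)
t=2.500: state=(8.785, 10.115, 13.895)
t=2.600: state=(8.735, 7.248, 17.791)
t=2.700: state=(6.398, 3.690, 17.338)
t=2.800: state=(4.060, 2.272, 14.672)
t=2.900: state=(2.879, 2.251, 11.985)
t=2.905: state=(2.849, 2.269, 11.863)
compare at T: x=2.849, y=2.269, z=11.863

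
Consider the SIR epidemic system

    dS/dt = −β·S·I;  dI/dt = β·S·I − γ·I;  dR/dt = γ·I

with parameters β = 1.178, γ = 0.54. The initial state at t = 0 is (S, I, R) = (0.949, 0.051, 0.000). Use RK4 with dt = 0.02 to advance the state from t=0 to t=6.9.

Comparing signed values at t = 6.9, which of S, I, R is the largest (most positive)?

largest component: R

t=0.000: state=(0.949, 0.051, 0.000)
step 1 (dt=0.02): k1=(-0.057, 0.029, 0.028), k2=(-0.057, 0.030, 0.028), k3=(-0.057, 0.030, 0.028), k4=(-0.058, 0.030, 0.028); state += dt/6·(k1+2k2+2k3+k4)
t=0.020: state=(0.948, 0.052, 0.001)
t=0.040: state=(0.947, 0.052, 0.001)
t=0.060: state=(0.946, 0.053, 0.002)
continuing one RK4 step at a time; state shown every 25 steps (Δt=0.5):
t=0.500: state=(0.917, 0.067, 0.016)
t=1.000: state=(0.876, 0.087, 0.037)
t=1.500: state=(0.827, 0.110, 0.063)
t=2.000: state=(0.769, 0.135, 0.096)
t=2.500: state=(0.705, 0.159, 0.136)
t=3.000: state=(0.638, 0.180, 0.182)
t=3.500: state=(0.571, 0.196, 0.233)
t=4.000: state=(0.507, 0.206, 0.287)
t=4.500: state=(0.449, 0.208, 0.343)
t=5.000: state=(0.398, 0.204, 0.399)
t=5.500: state=(0.354, 0.194, 0.452)
t=6.000: state=(0.317, 0.180, 0.503)
t=6.500: state=(0.286, 0.164, 0.550)
t=6.900: state=(0.266, 0.151, 0.584)
compare at T: S=0.266, I=0.151, R=0.584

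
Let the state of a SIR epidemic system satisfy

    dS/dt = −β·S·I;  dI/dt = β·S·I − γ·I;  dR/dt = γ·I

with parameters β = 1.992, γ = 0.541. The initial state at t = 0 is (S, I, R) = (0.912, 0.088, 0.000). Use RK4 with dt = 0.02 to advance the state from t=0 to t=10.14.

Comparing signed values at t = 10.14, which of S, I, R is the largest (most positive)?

largest component: R

t=0.000: state=(0.912, 0.088, 0.000)
step 1 (dt=0.02): k1=(-0.160, 0.112, 0.048), k2=(-0.162, 0.113, 0.048), k3=(-0.162, 0.113, 0.048), k4=(-0.163, 0.115, 0.049); state += dt/6·(k1+2k2+2k3+k4)
t=0.020: state=(0.909, 0.090, 0.001)
t=0.040: state=(0.905, 0.093, 0.002)
t=0.060: state=(0.902, 0.095, 0.003)
continuing one RK4 step at a time; state shown every 25 steps (Δt=0.5):
t=0.500: state=(0.808, 0.159, 0.033)
t=1.000: state=(0.659, 0.252, 0.088)
t=1.500: state=(0.490, 0.341, 0.169)
t=2.000: state=(0.338, 0.392, 0.269)
t=2.500: state=(0.228, 0.395, 0.377)
t=3.000: state=(0.156, 0.364, 0.480)
t=3.500: state=(0.111, 0.317, 0.572)
t=4.000: state=(0.083, 0.266, 0.651)
t=4.500: state=(0.065, 0.218, 0.717)
t=5.000: state=(0.054, 0.177, 0.770)
t=5.500: state=(0.046, 0.142, 0.813)
t=6.000: state=(0.040, 0.113, 0.847)
t=6.500: state=(0.036, 0.089, 0.874)
t=7.000: state=(0.034, 0.071, 0.896)
t=7.500: state=(0.032, 0.056, 0.913)
t=8.000: state=(0.030, 0.044, 0.926)
t=8.500: state=(0.029, 0.034, 0.937)
t=9.000: state=(0.028, 0.027, 0.945)
t=9.500: state=(0.027, 0.021, 0.951)
t=10.000: state=(0.027, 0.017, 0.956)
t=10.140: state=(0.027, 0.016, 0.958)
compare at T: S=0.027, I=0.016, R=0.958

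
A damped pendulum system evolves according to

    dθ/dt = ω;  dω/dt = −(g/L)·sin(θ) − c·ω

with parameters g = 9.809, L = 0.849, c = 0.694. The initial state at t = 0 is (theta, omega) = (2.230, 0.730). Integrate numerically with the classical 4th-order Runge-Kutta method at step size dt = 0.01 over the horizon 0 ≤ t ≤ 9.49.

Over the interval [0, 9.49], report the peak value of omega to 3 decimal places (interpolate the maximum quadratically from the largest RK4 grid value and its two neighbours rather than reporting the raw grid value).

t=0.000: state=(2.230, 0.730)
step 1 (dt=0.01): k1=(0.730, -9.640), k2=(0.682, -9.580), k3=(0.682, -9.582), k4=(0.634, -9.525); state += dt/6·(k1+2k2+2k3+k4)
t=0.010: state=(2.237, 0.634)
t=0.020: state=(2.243, 0.539)
t=0.030: state=(2.248, 0.446)
continuing one RK4 step at a time; state shown every 50 steps (Δt=0.5):
t=0.500: state=(1.476, -3.761)
t=1.000: state=(-0.829, -3.561)
t=1.500: state=(-1.154, 2.057)
t=2.000: state=(0.450, 2.901)
t=2.500: state=(0.795, -1.499)
t=3.000: state=(-0.358, -1.990)
t=3.500: state=(-0.519, 1.281)
t=4.000: state=(0.318, 1.245)
t=4.500: state=(0.316, -1.103)
t=5.000: state=(-0.276, -0.699)
t=5.500: state=(-0.174, 0.907)
t=6.000: state=(0.227, 0.329)
t=6.500: state=(0.080, -0.705)
t=7.000: state=(-0.175, -0.097)
t=7.500: state=(-0.022, 0.517)
t=8.000: state=(0.128, -0.033)
t=8.500: state=(-0.010, -0.359)
t=9.000: state=(-0.089, 0.095)
t=9.490: state=(0.022, 0.239)
largest grid value and its neighbours: omega(1.790)=3.64777, omega(1.800)=3.65077, omega(1.810)=3.64966
parabola through these three points peaks at t≈1.802 with omega≈3.65088

max omega = 3.651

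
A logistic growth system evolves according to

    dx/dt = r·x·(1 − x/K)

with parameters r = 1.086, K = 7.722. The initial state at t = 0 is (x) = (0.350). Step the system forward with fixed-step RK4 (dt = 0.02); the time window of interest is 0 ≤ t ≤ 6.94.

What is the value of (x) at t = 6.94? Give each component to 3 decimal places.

(x) = (7.636)

t=0.000: state=(0.350)
step 1 (dt=0.02): k1=(0.363), k2=(0.366), k3=(0.366), k4=(0.370); state += dt/6·(k1+2k2+2k3+k4)
t=0.020: state=(0.357)
t=0.040: state=(0.365)
t=0.060: state=(0.372)
continuing one RK4 step at a time; state shown every 25 steps (Δt=0.5):
t=0.500: state=(0.583)
t=1.000: state=(0.952)
t=1.500: state=(1.505)
t=2.000: state=(2.271)
t=2.500: state=(3.225)
t=3.000: state=(4.266)
t=3.500: state=(5.250)
t=4.000: state=(6.064)
t=4.500: state=(6.663)
t=5.000: state=(7.069)
t=5.500: state=(7.329)
t=6.000: state=(7.489)
t=6.500: state=(7.585)
t=6.940: state=(7.636)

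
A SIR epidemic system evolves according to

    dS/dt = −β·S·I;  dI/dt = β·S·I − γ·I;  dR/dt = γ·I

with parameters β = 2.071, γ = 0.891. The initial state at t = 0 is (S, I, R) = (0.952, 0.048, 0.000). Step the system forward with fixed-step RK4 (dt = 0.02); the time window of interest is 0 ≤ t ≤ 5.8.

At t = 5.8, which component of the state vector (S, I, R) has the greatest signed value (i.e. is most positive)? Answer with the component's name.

t=0.000: state=(0.952, 0.048, 0.000)
step 1 (dt=0.02): k1=(-0.095, 0.052, 0.043), k2=(-0.096, 0.052, 0.043), k3=(-0.096, 0.052, 0.043), k4=(-0.097, 0.053, 0.044); state += dt/6·(k1+2k2+2k3+k4)
t=0.020: state=(0.950, 0.049, 0.001)
t=0.040: state=(0.948, 0.050, 0.002)
t=0.060: state=(0.946, 0.051, 0.003)
continuing one RK4 step at a time; state shown every 10 steps (Δt=0.2):
t=0.200: state=(0.931, 0.059, 0.010)
t=0.400: state=(0.906, 0.073, 0.021)
t=0.600: state=(0.877, 0.088, 0.036)
t=0.800: state=(0.842, 0.105, 0.053)
t=1.000: state=(0.803, 0.124, 0.073)
t=1.200: state=(0.760, 0.143, 0.097)
t=1.400: state=(0.714, 0.162, 0.124)
t=1.600: state=(0.665, 0.181, 0.155)
t=1.800: state=(0.614, 0.197, 0.188)
t=2.000: state=(0.565, 0.211, 0.225)
t=2.200: state=(0.516, 0.220, 0.263)
t=2.400: state=(0.471, 0.226, 0.303)
t=2.600: state=(0.428, 0.228, 0.344)
t=2.800: state=(0.390, 0.226, 0.384)
t=3.000: state=(0.355, 0.221, 0.424)
t=3.200: state=(0.325, 0.213, 0.463)
t=3.400: state=(0.298, 0.202, 0.500)
t=3.600: state=(0.275, 0.191, 0.535)
t=3.800: state=(0.255, 0.178, 0.567)
t=4.000: state=(0.237, 0.165, 0.598)
t=4.200: state=(0.222, 0.152, 0.626)
t=4.400: state=(0.209, 0.139, 0.652)
t=4.600: state=(0.198, 0.126, 0.676)
t=4.800: state=(0.188, 0.115, 0.697)
t=5.000: state=(0.180, 0.103, 0.717)
t=5.200: state=(0.173, 0.093, 0.734)
t=5.400: state=(0.167, 0.084, 0.750)
t=5.600: state=(0.161, 0.075, 0.764)
t=5.800: state=(0.157, 0.067, 0.777)
compare at T: S=0.157, I=0.067, R=0.777

largest component: R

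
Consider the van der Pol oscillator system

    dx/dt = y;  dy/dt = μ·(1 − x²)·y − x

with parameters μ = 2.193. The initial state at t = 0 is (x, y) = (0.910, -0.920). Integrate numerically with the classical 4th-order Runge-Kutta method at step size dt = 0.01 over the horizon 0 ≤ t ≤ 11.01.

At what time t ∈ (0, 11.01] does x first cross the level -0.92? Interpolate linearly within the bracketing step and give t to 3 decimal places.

t = 0.845

t=0.000: state=(0.910, -0.920)
step 1 (dt=0.01): k1=(-0.920, -1.257), k2=(-0.926, -1.272), k3=(-0.926, -1.272), k4=(-0.933, -1.287); state += dt/6·(k1+2k2+2k3+k4)
t=0.010: state=(0.901, -0.933)
t=0.020: state=(0.891, -0.946)
t=0.030: state=(0.882, -0.959)
continuing one RK4 step at a time; state shown every 50 steps (Δt=0.5):
t=0.500: state=(0.193, -2.249)
t=0.840: state=(-0.899, -4.006)
next step: t=0.850: state=(-0.939, -4.011) — x has crossed -0.92
linear interpolation between t=0.840 (-0.89883) and t=0.850 (-0.93892) → t≈0.845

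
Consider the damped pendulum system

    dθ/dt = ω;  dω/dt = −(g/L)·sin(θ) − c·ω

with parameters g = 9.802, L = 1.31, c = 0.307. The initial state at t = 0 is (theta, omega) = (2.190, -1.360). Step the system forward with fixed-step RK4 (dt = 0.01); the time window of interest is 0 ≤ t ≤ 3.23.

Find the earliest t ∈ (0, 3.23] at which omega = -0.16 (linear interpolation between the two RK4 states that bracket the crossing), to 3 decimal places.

t = 1.319

t=0.000: state=(2.190, -1.360)
step 1 (dt=0.01): k1=(-1.360, -5.676), k2=(-1.388, -5.696), k3=(-1.388, -5.697), k4=(-1.417, -5.718); state += dt/6·(k1+2k2+2k3+k4)
t=0.010: state=(2.176, -1.417)
t=0.020: state=(2.162, -1.474)
t=0.030: state=(2.147, -1.532)
continuing one RK4 step at a time; state shown every 20 steps (Δt=0.2):
t=0.200: state=(1.799, -2.583)
t=0.400: state=(1.153, -3.851)
t=0.600: state=(0.295, -4.561)
t=0.800: state=(-0.589, -4.066)
t=1.000: state=(-1.270, -2.661)
t=1.200: state=(-1.642, -1.065)
t=1.310: state=(-1.712, -0.225)
next step: t=1.320: state=(-1.714, -0.151) — omega has crossed -0.16
linear interpolation between t=1.310 (-0.22525) and t=1.320 (-0.15061) → t≈1.319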